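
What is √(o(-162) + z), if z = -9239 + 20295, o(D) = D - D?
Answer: 4*√691 ≈ 105.15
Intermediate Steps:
o(D) = 0
z = 11056
√(o(-162) + z) = √(0 + 11056) = √11056 = 4*√691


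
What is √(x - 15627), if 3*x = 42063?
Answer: I*√1606 ≈ 40.075*I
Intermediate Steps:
x = 14021 (x = (⅓)*42063 = 14021)
√(x - 15627) = √(14021 - 15627) = √(-1606) = I*√1606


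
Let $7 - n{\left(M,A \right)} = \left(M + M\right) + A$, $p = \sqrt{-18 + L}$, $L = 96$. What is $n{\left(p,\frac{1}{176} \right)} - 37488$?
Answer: $- \frac{6596657}{176} - 2 \sqrt{78} \approx -37499.0$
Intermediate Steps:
$p = \sqrt{78}$ ($p = \sqrt{-18 + 96} = \sqrt{78} \approx 8.8318$)
$n{\left(M,A \right)} = 7 - A - 2 M$ ($n{\left(M,A \right)} = 7 - \left(\left(M + M\right) + A\right) = 7 - \left(2 M + A\right) = 7 - \left(A + 2 M\right) = 7 - A - 2 M$)
$n{\left(p,\frac{1}{176} \right)} - 37488 = \left(7 - \frac{1}{176} - 2 \sqrt{78}\right) - 37488 = \left(\frac{1231}{176} - 2 \sqrt{78}\right) - 37488 = - \frac{6596657}{176} - 2 \sqrt{78}$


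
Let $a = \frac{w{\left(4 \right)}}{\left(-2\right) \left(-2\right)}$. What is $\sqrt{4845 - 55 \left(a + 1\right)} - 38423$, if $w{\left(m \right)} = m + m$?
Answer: $-38423 + 6 \sqrt{130} \approx -38355.0$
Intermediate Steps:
$w{\left(m \right)} = 2 m$
$a = 2$ ($a = \frac{2 \cdot 4}{\left(-2\right) \left(-2\right)} = \frac{8}{4} = 8 \cdot \frac{1}{4} = 2$)
$\sqrt{4845 - 55 \left(a + 1\right)} - 38423 = \sqrt{4845 - 55 \left(2 + 1\right)} - 38423 = \sqrt{4845 - 165} - 38423 = \sqrt{4680} - 38423 = 6 \sqrt{130} - 38423 = -38423 + 6 \sqrt{130}$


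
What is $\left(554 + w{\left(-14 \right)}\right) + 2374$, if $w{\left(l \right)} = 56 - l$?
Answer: $2998$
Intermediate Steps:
$\left(554 + w{\left(-14 \right)}\right) + 2374 = \left(554 + \left(56 - -14\right)\right) + 2374 = \left(554 + \left(56 + 14\right)\right) + 2374 = \left(554 + 70\right) + 2374 = 624 + 2374 = 2998$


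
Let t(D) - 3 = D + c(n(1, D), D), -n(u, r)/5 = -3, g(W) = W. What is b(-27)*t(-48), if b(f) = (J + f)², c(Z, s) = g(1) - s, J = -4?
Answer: 3844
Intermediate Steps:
n(u, r) = 15 (n(u, r) = -5*(-3) = 15)
c(Z, s) = 1 - s
b(f) = (-4 + f)²
t(D) = 4 (t(D) = 3 + (D + (1 - D)) = 3 + 1 = 4)
b(-27)*t(-48) = (-4 - 27)²*4 = (-31)²*4 = 961*4 = 3844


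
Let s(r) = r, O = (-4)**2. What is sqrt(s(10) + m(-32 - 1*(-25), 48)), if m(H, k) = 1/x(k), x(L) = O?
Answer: sqrt(161)/4 ≈ 3.1721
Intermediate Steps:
O = 16
x(L) = 16
m(H, k) = 1/16
sqrt(s(10) + m(-32 - 1*(-25), 48)) = sqrt(10 + 1/16) = sqrt(161/16) = sqrt(161)/4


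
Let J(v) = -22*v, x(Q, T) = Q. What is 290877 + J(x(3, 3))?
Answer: 290811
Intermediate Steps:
290877 + J(x(3, 3)) = 290877 - 22*3 = 290877 - 66 = 290811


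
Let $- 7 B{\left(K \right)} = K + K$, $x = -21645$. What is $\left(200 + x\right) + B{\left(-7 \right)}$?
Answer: $-21443$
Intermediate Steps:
$B{\left(K \right)} = - \frac{2 K}{7}$ ($B{\left(K \right)} = - \frac{K + K}{7} = - \frac{2 K}{7}$)
$\left(200 + x\right) + B{\left(-7 \right)} = \left(200 - 21645\right) - -2 = -21445 + 2 = -21443$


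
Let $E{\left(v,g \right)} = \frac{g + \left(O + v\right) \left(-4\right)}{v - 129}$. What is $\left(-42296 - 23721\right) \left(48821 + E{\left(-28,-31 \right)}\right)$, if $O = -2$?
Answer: $- \frac{506007629736}{157} \approx -3.223 \cdot 10^{9}$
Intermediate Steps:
$E{\left(v,g \right)} = \frac{8 + g - 4 v}{-129 + v}$ ($E{\left(v,g \right)} = \frac{g + \left(-2 + v\right) \left(-4\right)}{v - 129} = \frac{g - \left(-8 + 4 v\right)}{-129 + v} = \frac{8 + g - 4 v}{-129 + v}$)
$\left(-42296 - 23721\right) \left(48821 + E{\left(-28,-31 \right)}\right) = \left(-42296 - 23721\right) \left(48821 + \frac{8 - 31 - -112}{-129 - 28}\right) = - 66017 \left(48821 + \frac{8 - 31 + 112}{-157}\right) = - 66017 \left(48821 - \frac{89}{157}\right) = \left(-66017\right) \frac{7664808}{157} = - \frac{506007629736}{157}$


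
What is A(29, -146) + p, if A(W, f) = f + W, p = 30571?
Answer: 30454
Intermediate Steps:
A(W, f) = W + f
A(29, -146) + p = (29 - 146) + 30571 = -117 + 30571 = 30454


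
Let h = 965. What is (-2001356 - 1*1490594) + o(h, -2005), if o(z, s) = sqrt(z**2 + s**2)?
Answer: -3491950 + 25*sqrt(7922) ≈ -3.4897e+6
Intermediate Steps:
o(z, s) = sqrt(s**2 + z**2)
(-2001356 - 1*1490594) + o(h, -2005) = (-2001356 - 1*1490594) + sqrt((-2005)**2 + 965**2) = (-2001356 - 1490594) + sqrt(4020025 + 931225) = -3491950 + sqrt(4951250) = -3491950 + 25*sqrt(7922)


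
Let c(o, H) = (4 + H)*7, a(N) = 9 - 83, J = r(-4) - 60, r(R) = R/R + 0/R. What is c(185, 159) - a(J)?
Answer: 1215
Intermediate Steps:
r(R) = 1 (r(R) = 1 + 0 = 1)
J = -59 (J = 1 - 60 = -59)
a(N) = -74
c(o, H) = 28 + 7*H
c(185, 159) - a(J) = (28 + 7*159) - 1*(-74) = (28 + 1113) + 74 = 1141 + 74 = 1215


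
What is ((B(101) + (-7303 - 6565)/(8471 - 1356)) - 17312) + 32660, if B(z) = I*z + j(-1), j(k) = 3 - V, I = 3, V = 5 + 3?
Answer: 111307422/7115 ≈ 15644.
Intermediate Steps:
V = 8
j(k) = -5 (j(k) = 3 - 1*8 = 3 - 8 = -5)
B(z) = -5 + 3*z (B(z) = 3*z - 5 = -5 + 3*z)
((B(101) + (-7303 - 6565)/(8471 - 1356)) - 17312) + 32660 = (((-5 + 3*101) + (-7303 - 6565)/(8471 - 1356)) - 17312) + 32660 = (((-5 + 303) - 13868/7115) - 17312) + 32660 = ((298 - 13868*1/7115) - 17312) + 32660 = ((298 - 13868/7115) - 17312) + 32660 = (2106402/7115 - 17312) + 32660 = -121068478/7115 + 32660 = 111307422/7115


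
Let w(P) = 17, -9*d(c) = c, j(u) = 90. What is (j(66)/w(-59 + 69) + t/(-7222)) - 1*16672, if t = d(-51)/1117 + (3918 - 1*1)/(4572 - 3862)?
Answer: -4868430487448009/292105128540 ≈ -16667.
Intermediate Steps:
d(c) = -c/9
t = 13137937/2379210 (t = -⅑*(-51)/1117 + (3918 - 1*1)/(4572 - 3862) = (17/3)*(1/1117) + (3918 - 1)/710 = 17/3351 + 3917*(1/710) = 17/3351 + 3917/710 = 13137937/2379210 ≈ 5.5220)
(j(66)/w(-59 + 69) + t/(-7222)) - 1*16672 = (90/17 + (13137937/2379210)/(-7222)) - 1*16672 = (90*(1/17) + (13137937/2379210)*(-1/7222)) - 16672 = (90/17 - 13137937/17182654620) - 16672 = 1546215570871/292105128540 - 16672 = -4868430487448009/292105128540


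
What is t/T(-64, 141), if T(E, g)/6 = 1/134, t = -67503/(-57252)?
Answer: 1507567/57252 ≈ 26.332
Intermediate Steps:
t = 22501/19084 (t = -67503*(-1/57252) = 22501/19084 ≈ 1.1791)
T(E, g) = 3/67 (T(E, g) = 6/134 = 6*(1/134) = 3/67)
t/T(-64, 141) = 22501/(19084*(3/67)) = (22501/19084)*(67/3) = 1507567/57252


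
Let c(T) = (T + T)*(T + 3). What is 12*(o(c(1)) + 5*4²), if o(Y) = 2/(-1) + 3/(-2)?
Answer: 918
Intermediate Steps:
c(T) = 2*T*(3 + T) (c(T) = (2*T)*(3 + T) = 2*T*(3 + T))
o(Y) = -7/2 (o(Y) = 2*(-1) + 3*(-½) = -2 - 3/2 = -7/2)
12*(o(c(1)) + 5*4²) = 12*(-7/2 + 5*4²) = 12*(-7/2 + 5*16) = 12*(-7/2 + 80) = 12*(153/2) = 918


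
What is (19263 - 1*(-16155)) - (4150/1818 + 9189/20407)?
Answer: 656951892208/18549963 ≈ 35415.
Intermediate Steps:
(19263 - 1*(-16155)) - (4150/1818 + 9189/20407) = (19263 + 16155) - (4150*(1/1818) + 9189*(1/20407)) = 35418 - (2075/909 + 9189/20407) = 35418 - 1*50697326/18549963 = 35418 - 50697326/18549963 = 656951892208/18549963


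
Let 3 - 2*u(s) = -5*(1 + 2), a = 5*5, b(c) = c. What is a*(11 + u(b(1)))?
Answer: 500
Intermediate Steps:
a = 25
u(s) = 9 (u(s) = 3/2 - (-5)*(1 + 2)/2 = 3/2 - (-5)*3/2 = 3/2 - ½*(-15) = 3/2 + 15/2 = 9)
a*(11 + u(b(1))) = 25*(11 + 9) = 25*20 = 500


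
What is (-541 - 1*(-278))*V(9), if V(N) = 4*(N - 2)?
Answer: -7364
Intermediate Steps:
V(N) = -8 + 4*N (V(N) = 4*(-2 + N) = -8 + 4*N)
(-541 - 1*(-278))*V(9) = (-541 - 1*(-278))*(-8 + 4*9) = (-541 + 278)*(-8 + 36) = -263*28 = -7364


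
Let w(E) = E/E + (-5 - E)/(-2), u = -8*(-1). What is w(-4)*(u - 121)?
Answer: -339/2 ≈ -169.50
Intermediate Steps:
u = 8
w(E) = 7/2 + E/2 (w(E) = 1 + (-5 - E)*(-1/2) = 1 + (5/2 + E/2) = 7/2 + E/2)
w(-4)*(u - 121) = (7/2 + (1/2)*(-4))*(8 - 121) = (7/2 - 2)*(-113) = (3/2)*(-113) = -339/2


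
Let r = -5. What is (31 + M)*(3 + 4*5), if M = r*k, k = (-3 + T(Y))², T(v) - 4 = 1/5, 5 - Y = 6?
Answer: 2737/5 ≈ 547.40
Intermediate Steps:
Y = -1 (Y = 5 - 1*6 = 5 - 6 = -1)
T(v) = 21/5 (T(v) = 4 + 1/5 = 4 + ⅕ = 21/5)
k = 36/25 (k = (-3 + 21/5)² = (6/5)² = 36/25 ≈ 1.4400)
M = -36/5 (M = -5*36/25 = -36/5 ≈ -7.2000)
(31 + M)*(3 + 4*5) = (31 - 36/5)*(3 + 4*5) = 119*(3 + 20)/5 = (119/5)*23 = 2737/5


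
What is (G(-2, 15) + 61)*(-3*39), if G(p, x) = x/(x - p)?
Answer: -123084/17 ≈ -7240.2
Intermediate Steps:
(G(-2, 15) + 61)*(-3*39) = (15/(15 - 1*(-2)) + 61)*(-3*39) = (15/(15 + 2) + 61)*(-117) = (15/17 + 61)*(-117) = (1052/17)*(-117) = -123084/17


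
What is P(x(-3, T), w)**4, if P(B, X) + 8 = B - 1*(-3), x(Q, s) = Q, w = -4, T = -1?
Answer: 4096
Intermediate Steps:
P(B, X) = -5 + B (P(B, X) = -8 + (B - 1*(-3)) = -8 + (B + 3) = -8 + (3 + B) = -5 + B)
P(x(-3, T), w)**4 = (-5 - 3)**4 = (-8)**4 = 4096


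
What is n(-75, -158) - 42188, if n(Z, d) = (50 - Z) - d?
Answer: -41905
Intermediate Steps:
n(Z, d) = 50 - Z - d
n(-75, -158) - 42188 = (50 - 1*(-75) - 1*(-158)) - 42188 = (50 + 75 + 158) - 42188 = 283 - 42188 = -41905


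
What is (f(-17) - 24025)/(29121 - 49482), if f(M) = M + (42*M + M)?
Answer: 24773/20361 ≈ 1.2167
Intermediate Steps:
f(M) = 44*M (f(M) = M + 43*M = 44*M)
(f(-17) - 24025)/(29121 - 49482) = (44*(-17) - 24025)/(29121 - 49482) = (-748 - 24025)/(-20361) = -24773*(-1/20361) = 24773/20361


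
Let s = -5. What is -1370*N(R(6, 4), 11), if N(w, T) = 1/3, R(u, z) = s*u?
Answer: -1370/3 ≈ -456.67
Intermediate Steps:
R(u, z) = -5*u
N(w, T) = ⅓
-1370*N(R(6, 4), 11) = -1370*⅓ = -1370/3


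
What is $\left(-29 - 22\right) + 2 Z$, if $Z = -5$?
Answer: $-61$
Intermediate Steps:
$\left(-29 - 22\right) + 2 Z = \left(-29 - 22\right) + 2 \left(-5\right) = \left(-29 - 22\right) - 10 = -51 - 10 = -61$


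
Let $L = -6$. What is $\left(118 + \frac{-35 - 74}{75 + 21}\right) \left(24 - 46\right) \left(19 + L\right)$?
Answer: $- \frac{1604317}{48} \approx -33423.0$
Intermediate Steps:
$\left(118 + \frac{-35 - 74}{75 + 21}\right) \left(24 - 46\right) \left(19 + L\right) = \left(118 + \frac{-35 - 74}{75 + 21}\right) \left(24 - 46\right) \left(19 - 6\right) = \left(118 - \frac{109}{96}\right) \left(\left(-22\right) 13\right) = \left(118 - \frac{109}{96}\right) \left(-286\right) = \frac{11219}{96} \left(-286\right) = - \frac{1604317}{48}$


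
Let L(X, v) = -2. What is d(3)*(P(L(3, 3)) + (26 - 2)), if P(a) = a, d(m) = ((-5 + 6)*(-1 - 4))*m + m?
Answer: -264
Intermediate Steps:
d(m) = -4*m (d(m) = (1*(-5))*m + m = -5*m + m = -4*m)
d(3)*(P(L(3, 3)) + (26 - 2)) = (-4*3)*(-2 + (26 - 2)) = -12*(-2 + 24) = -12*22 = -264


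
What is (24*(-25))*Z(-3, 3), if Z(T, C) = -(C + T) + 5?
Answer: -3000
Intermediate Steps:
Z(T, C) = 5 - C - T (Z(T, C) = (-C - T) + 5 = 5 - C - T)
(24*(-25))*Z(-3, 3) = (24*(-25))*(5 - 1*3 - 1*(-3)) = -600*(5 - 3 + 3) = -600*5 = -3000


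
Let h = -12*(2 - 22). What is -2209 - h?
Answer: -2449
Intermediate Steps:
h = 240 (h = -12*(-20) = 240)
-2209 - h = -2209 - 1*240 = -2209 - 240 = -2449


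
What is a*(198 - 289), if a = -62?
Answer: 5642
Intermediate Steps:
a*(198 - 289) = -62*(198 - 289) = -62*(-91) = 5642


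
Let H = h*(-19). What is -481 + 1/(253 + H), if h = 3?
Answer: -94275/196 ≈ -481.00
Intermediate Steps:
H = -57 (H = 3*(-19) = -57)
-481 + 1/(253 + H) = -481 + 1/(253 - 57) = -481 + 1/196 = -94275/196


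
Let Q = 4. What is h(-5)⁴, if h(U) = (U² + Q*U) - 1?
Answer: 256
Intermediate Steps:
h(U) = -1 + U² + 4*U (h(U) = (U² + 4*U) - 1 = -1 + U² + 4*U)
h(-5)⁴ = (-1 + (-5)² + 4*(-5))⁴ = (-1 + 25 - 20)⁴ = 4⁴ = 256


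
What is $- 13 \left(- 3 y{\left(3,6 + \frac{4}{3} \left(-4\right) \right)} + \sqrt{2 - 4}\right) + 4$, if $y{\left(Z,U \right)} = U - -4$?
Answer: $186 - 13 i \sqrt{2} \approx 186.0 - 18.385 i$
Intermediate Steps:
$y{\left(Z,U \right)} = 4 + U$ ($y{\left(Z,U \right)} = U + 4 = 4 + U$)
$- 13 \left(- 3 y{\left(3,6 + \frac{4}{3} \left(-4\right) \right)} + \sqrt{2 - 4}\right) + 4 = - 13 \left(- 3 \left(4 + \left(6 + \frac{4}{3} \left(-4\right)\right)\right) + \sqrt{2 - 4}\right) + 4 = - 13 \left(- 3 \left(4 + \left(6 + 4 \cdot \frac{1}{3} \left(-4\right)\right)\right) + \sqrt{-2}\right) + 4 = - 13 \left(- 3 \left(4 + \left(6 + \frac{4}{3} \left(-4\right)\right)\right) + i \sqrt{2}\right) + 4 = - 13 \left(- 3 \left(4 + \left(6 - \frac{16}{3}\right)\right) + i \sqrt{2}\right) + 4 = - 13 \left(- 3 \left(4 + \frac{2}{3}\right) + i \sqrt{2}\right) + 4 = - 13 \left(\left(-3\right) \frac{14}{3} + i \sqrt{2}\right) + 4 = - 13 \left(-14 + i \sqrt{2}\right) + 4 = \left(182 - 13 i \sqrt{2}\right) + 4 = 186 - 13 i \sqrt{2}$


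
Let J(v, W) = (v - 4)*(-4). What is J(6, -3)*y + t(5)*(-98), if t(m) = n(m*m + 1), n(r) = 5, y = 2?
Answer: -506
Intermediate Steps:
t(m) = 5
J(v, W) = 16 - 4*v (J(v, W) = (-4 + v)*(-4) = 16 - 4*v)
J(6, -3)*y + t(5)*(-98) = (16 - 4*6)*2 + 5*(-98) = (16 - 24)*2 - 490 = -8*2 - 490 = -16 - 490 = -506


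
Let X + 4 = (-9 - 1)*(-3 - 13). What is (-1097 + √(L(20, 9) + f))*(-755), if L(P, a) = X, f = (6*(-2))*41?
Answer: 828235 - 3020*I*√21 ≈ 8.2824e+5 - 13839.0*I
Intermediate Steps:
f = -492 (f = -12*41 = -492)
X = 156 (X = -4 + (-9 - 1)*(-3 - 13) = -4 - 10*(-16) = -4 + 160 = 156)
L(P, a) = 156
(-1097 + √(L(20, 9) + f))*(-755) = (-1097 + √(156 - 492))*(-755) = (-1097 + √(-336))*(-755) = (-1097 + 4*I*√21)*(-755) = 828235 - 3020*I*√21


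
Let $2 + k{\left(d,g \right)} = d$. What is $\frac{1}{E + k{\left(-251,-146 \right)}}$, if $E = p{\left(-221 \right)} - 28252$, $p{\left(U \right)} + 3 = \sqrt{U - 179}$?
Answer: $- \frac{7127}{203176616} - \frac{5 i}{203176616} \approx -3.5078 \cdot 10^{-5} - 2.4609 \cdot 10^{-8} i$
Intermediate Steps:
$k{\left(d,g \right)} = -2 + d$
$p{\left(U \right)} = -3 + \sqrt{-179 + U}$ ($p{\left(U \right)} = -3 + \sqrt{U - 179} = -3 + \sqrt{-179 + U}$)
$E = -28255 + 20 i$ ($E = \left(-3 + \sqrt{-179 - 221}\right) - 28252 = \left(-3 + \sqrt{-400}\right) - 28252 = \left(-3 + 20 i\right) - 28252 = -28255 + 20 i \approx -28255.0 + 20.0 i$)
$\frac{1}{E + k{\left(-251,-146 \right)}} = \frac{1}{\left(-28255 + 20 i\right) - 253} = \frac{1}{-28508 + 20 i} = \frac{-28508 - 20 i}{812706464}$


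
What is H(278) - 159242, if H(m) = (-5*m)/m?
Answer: -159247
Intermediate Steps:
H(m) = -5
H(278) - 159242 = -5 - 159242 = -159247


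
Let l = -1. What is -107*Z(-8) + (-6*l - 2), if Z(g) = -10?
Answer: 1074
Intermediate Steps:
-107*Z(-8) + (-6*l - 2) = -107*(-10) + (-6*(-1) - 2) = 1070 + (6 - 2) = 1070 + 4 = 1074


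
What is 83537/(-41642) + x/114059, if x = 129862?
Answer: -4120433279/4749644878 ≈ -0.86752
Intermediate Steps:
83537/(-41642) + x/114059 = 83537/(-41642) + 129862/114059 = 83537*(-1/41642) + 129862*(1/114059) = -83537/41642 + 129862/114059 = -4120433279/4749644878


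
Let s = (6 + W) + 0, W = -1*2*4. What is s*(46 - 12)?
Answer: -68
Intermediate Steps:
W = -8 (W = -2*4 = -8)
s = -2 (s = (6 - 8) + 0 = -2 + 0 = -2)
s*(46 - 12) = -2*(46 - 12) = -2*34 = -68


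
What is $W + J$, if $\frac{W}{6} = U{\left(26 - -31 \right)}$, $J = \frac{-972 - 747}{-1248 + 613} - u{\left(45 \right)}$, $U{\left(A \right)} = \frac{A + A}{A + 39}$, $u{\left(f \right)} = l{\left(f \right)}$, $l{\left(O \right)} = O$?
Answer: $- \frac{178653}{5080} \approx -35.168$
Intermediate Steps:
$u{\left(f \right)} = f$
$U{\left(A \right)} = \frac{2 A}{39 + A}$
$J = - \frac{26856}{635}$ ($J = \frac{-972 - 747}{-1248 + 613} - 45 = - \frac{1719}{-635} - 45 = \left(-1719\right) \left(- \frac{1}{635}\right) - 45 = \frac{1719}{635} - 45 = - \frac{26856}{635} \approx -42.293$)
$W = \frac{57}{8}$ ($W = 6 \frac{2 \left(26 - -31\right)}{39 + \left(26 - -31\right)} = 6 \frac{2 \left(26 + 31\right)}{39 + \left(26 + 31\right)} = 6 \cdot 2 \cdot 57 \frac{1}{39 + 57} = 6 \cdot 2 \cdot 57 \cdot \frac{1}{96} = 6 \cdot \frac{19}{16} = \frac{57}{8} \approx 7.125$)
$W + J = \frac{57}{8} - \frac{26856}{635} = - \frac{178653}{5080}$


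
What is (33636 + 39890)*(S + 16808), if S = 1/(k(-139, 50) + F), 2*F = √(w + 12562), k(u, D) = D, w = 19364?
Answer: 13548342210104/10963 + 73526*√31926/10963 ≈ 1.2358e+9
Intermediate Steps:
F = √31926/2 (F = √(19364 + 12562)/2 = √31926/2 ≈ 89.339)
S = 1/(50 + √31926/2) ≈ 0.0071767
(33636 + 39890)*(S + 16808) = (33636 + 39890)*((-100/10963 + √31926/10963) + 16808) = 73526*(184266004/10963 + √31926/10963) = 13548342210104/10963 + 73526*√31926/10963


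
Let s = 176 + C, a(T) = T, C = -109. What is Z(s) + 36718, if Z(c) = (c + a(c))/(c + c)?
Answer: 36719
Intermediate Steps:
s = 67 (s = 176 - 109 = 67)
Z(c) = 1 (Z(c) = (c + c)/(c + c) = (2*c)/((2*c)) = (2*c)*(1/(2*c)) = 1)
Z(s) + 36718 = 1 + 36718 = 36719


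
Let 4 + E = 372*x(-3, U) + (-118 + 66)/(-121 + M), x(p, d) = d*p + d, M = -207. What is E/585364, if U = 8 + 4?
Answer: -732411/47999848 ≈ -0.015259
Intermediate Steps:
U = 12
x(p, d) = d + d*p
E = -732411/82 (E = -4 + (372*(12*(1 - 3)) + (-118 + 66)/(-121 - 207)) = -4 + (372*(12*(-2)) - 52/(-328)) = -4 + (372*(-24) - 52*(-1/328)) = -4 + (-8928 + 13/82) = -4 - 732083/82 = -732411/82 ≈ -8931.8)
E/585364 = -732411/82/585364 = -732411/82*1/585364 = -732411/47999848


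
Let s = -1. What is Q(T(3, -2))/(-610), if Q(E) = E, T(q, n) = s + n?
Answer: 3/610 ≈ 0.0049180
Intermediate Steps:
T(q, n) = -1 + n
Q(T(3, -2))/(-610) = (-1 - 2)/(-610) = -3*(-1/610) = 3/610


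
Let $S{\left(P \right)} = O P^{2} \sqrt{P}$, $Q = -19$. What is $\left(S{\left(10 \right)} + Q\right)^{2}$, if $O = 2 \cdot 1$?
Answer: $400361 - 7600 \sqrt{10} \approx 3.7633 \cdot 10^{5}$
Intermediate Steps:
$O = 2$
$S{\left(P \right)} = 2 P^{\frac{5}{2}}$ ($S{\left(P \right)} = 2 P^{2} \sqrt{P} = 2 P^{\frac{5}{2}}$)
$\left(S{\left(10 \right)} + Q\right)^{2} = \left(2 \cdot 10^{\frac{5}{2}} - 19\right)^{2} = \left(2 \cdot 100 \sqrt{10} - 19\right)^{2} = \left(200 \sqrt{10} - 19\right)^{2} = \left(-19 + 200 \sqrt{10}\right)^{2}$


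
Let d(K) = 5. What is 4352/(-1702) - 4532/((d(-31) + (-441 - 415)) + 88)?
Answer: 2196444/649313 ≈ 3.3827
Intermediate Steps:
4352/(-1702) - 4532/((d(-31) + (-441 - 415)) + 88) = 4352/(-1702) - 4532/((5 + (-441 - 415)) + 88) = 4352*(-1/1702) - 4532/((5 - 856) + 88) = -2176/851 - 4532/(-851 + 88) = -2176/851 - 4532/(-763) = -2176/851 - 4532*(-1/763) = -2176/851 + 4532/763 = 2196444/649313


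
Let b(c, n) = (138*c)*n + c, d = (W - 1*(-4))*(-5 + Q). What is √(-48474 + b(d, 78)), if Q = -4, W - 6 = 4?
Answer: 72*I*√271 ≈ 1185.3*I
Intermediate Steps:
W = 10 (W = 6 + 4 = 10)
d = -126 (d = (10 - 1*(-4))*(-5 - 4) = (10 + 4)*(-9) = 14*(-9) = -126)
b(c, n) = c + 138*c*n (b(c, n) = 138*c*n + c = c + 138*c*n)
√(-48474 + b(d, 78)) = √(-48474 - 126*(1 + 138*78)) = √(-48474 - 126*(1 + 10764)) = √(-48474 - 126*10765) = √(-48474 - 1356390) = √(-1404864) = 72*I*√271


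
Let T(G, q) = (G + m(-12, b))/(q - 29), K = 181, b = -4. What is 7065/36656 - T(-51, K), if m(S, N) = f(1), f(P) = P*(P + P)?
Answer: 358753/696464 ≈ 0.51511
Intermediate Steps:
f(P) = 2*P² (f(P) = P*(2*P) = 2*P²)
m(S, N) = 2 (m(S, N) = 2*1² = 2*1 = 2)
T(G, q) = (2 + G)/(-29 + q) (T(G, q) = (G + 2)/(q - 29) = (2 + G)/(-29 + q))
7065/36656 - T(-51, K) = 7065/36656 - (2 - 51)/(-29 + 181) = 7065*(1/36656) - (-49)/152 = 7065/36656 - (-49)/152 = 7065/36656 - 1*(-49/152) = 7065/36656 + 49/152 = 358753/696464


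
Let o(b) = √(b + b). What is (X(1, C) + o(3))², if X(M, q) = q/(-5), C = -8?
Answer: 214/25 + 16*√6/5 ≈ 16.398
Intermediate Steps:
X(M, q) = -q/5 (X(M, q) = q*(-⅕) = -q/5)
o(b) = √2*√b (o(b) = √(2*b) = √2*√b)
(X(1, C) + o(3))² = (-⅕*(-8) + √2*√3)² = (8/5 + √6)²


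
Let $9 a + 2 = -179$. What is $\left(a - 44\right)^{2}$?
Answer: $\frac{332929}{81} \approx 4110.2$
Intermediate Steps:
$a = - \frac{181}{9}$ ($a = - \frac{2}{9} + \frac{1}{9} \left(-179\right) = - \frac{2}{9} - \frac{179}{9} = - \frac{181}{9} \approx -20.111$)
$\left(a - 44\right)^{2} = \left(- \frac{181}{9} - 44\right)^{2} = \left(- \frac{577}{9}\right)^{2} = \frac{332929}{81}$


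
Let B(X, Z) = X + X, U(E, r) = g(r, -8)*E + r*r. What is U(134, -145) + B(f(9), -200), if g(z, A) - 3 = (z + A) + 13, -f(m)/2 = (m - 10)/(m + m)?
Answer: 24005/9 ≈ 2667.2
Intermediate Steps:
f(m) = -(-10 + m)/m (f(m) = -2*(m - 10)/(m + m) = -2*(-10 + m)/(2*m) = -2*(-10 + m)*1/(2*m) = -(-10 + m)/m)
g(z, A) = 16 + A + z (g(z, A) = 3 + ((z + A) + 13) = 3 + ((A + z) + 13) = 3 + (13 + A + z) = 16 + A + z)
U(E, r) = r² + E*(8 + r) (U(E, r) = (16 - 8 + r)*E + r*r = (8 + r)*E + r² = E*(8 + r) + r² = r² + E*(8 + r))
B(X, Z) = 2*X
U(134, -145) + B(f(9), -200) = ((-145)² + 134*(8 - 145)) + 2*((10 - 1*9)/9) = (21025 + 134*(-137)) + 2*((10 - 9)/9) = (21025 - 18358) + 2*((⅑)*1) = 2667 + 2*(⅑) = 2667 + 2/9 = 24005/9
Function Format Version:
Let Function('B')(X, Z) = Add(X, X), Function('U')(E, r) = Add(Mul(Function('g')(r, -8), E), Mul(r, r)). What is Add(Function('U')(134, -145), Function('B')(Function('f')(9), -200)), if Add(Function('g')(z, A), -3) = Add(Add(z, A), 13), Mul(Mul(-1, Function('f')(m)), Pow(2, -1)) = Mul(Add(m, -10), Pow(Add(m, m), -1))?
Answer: Rational(24005, 9) ≈ 2667.2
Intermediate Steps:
Function('f')(m) = Mul(-1, Pow(m, -1), Add(-10, m)) (Function('f')(m) = Mul(-2, Mul(Add(m, -10), Pow(Add(m, m), -1))) = Mul(-2, Mul(Add(-10, m), Pow(Mul(2, m), -1))) = Mul(-2, Mul(Add(-10, m), Mul(Rational(1, 2), Pow(m, -1)))) = Mul(-2, Mul(Rational(1, 2), Pow(m, -1), Add(-10, m))) = Mul(-1, Pow(m, -1), Add(-10, m)))
Function('g')(z, A) = Add(16, A, z) (Function('g')(z, A) = Add(3, Add(Add(z, A), 13)) = Add(3, Add(Add(A, z), 13)) = Add(3, Add(13, A, z)) = Add(16, A, z))
Function('U')(E, r) = Add(Pow(r, 2), Mul(E, Add(8, r))) (Function('U')(E, r) = Add(Mul(Add(16, -8, r), E), Mul(r, r)) = Add(Mul(Add(8, r), E), Pow(r, 2)) = Add(Mul(E, Add(8, r)), Pow(r, 2)) = Add(Pow(r, 2), Mul(E, Add(8, r))))
Function('B')(X, Z) = Mul(2, X)
Add(Function('U')(134, -145), Function('B')(Function('f')(9), -200)) = Add(Add(Pow(-145, 2), Mul(134, Add(8, -145))), Mul(2, Mul(Pow(9, -1), Add(10, Mul(-1, 9))))) = Add(Add(21025, Mul(134, -137)), Mul(2, Mul(Rational(1, 9), Add(10, -9)))) = Add(Add(21025, -18358), Mul(2, Mul(Rational(1, 9), 1))) = Add(2667, Mul(2, Rational(1, 9))) = Add(2667, Rational(2, 9)) = Rational(24005, 9)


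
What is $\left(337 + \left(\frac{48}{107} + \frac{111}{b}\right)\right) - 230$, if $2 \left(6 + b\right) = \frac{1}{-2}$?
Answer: $\frac{239917}{2675} \approx 89.689$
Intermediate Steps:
$b = - \frac{25}{4}$ ($b = -6 + \frac{1}{2 \left(-2\right)} = -6 + \frac{1}{2} \left(- \frac{1}{2}\right) = -6 - \frac{1}{4} = - \frac{25}{4} \approx -6.25$)
$\left(337 + \left(\frac{48}{107} + \frac{111}{b}\right)\right) - 230 = \left(337 + \left(\frac{48}{107} + \frac{111}{- \frac{25}{4}}\right)\right) - 230 = \left(337 + \left(48 \cdot \frac{1}{107} + 111 \left(- \frac{4}{25}\right)\right)\right) - 230 = \left(337 + \left(\frac{48}{107} - \frac{444}{25}\right)\right) - 230 = \left(337 - \frac{46308}{2675}\right) - 230 = \frac{855167}{2675} - 230 = \frac{239917}{2675}$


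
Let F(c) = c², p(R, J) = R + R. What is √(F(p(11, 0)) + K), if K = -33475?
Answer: I*√32991 ≈ 181.63*I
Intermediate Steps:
p(R, J) = 2*R
√(F(p(11, 0)) + K) = √((2*11)² - 33475) = √(22² - 33475) = √(484 - 33475) = √(-32991) = I*√32991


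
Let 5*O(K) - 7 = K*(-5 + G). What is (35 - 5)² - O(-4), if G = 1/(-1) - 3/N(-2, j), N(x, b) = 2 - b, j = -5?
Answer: 31271/35 ≈ 893.46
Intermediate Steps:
G = -10/7 (G = 1/(-1) - 3/(2 - 1*(-5)) = 1*(-1) - 3/(2 + 5) = -1 - 3/7 = -10/7 ≈ -1.4286)
O(K) = 7/5 - 9*K/7 (O(K) = 7/5 + (K*(-5 - 10/7))/5 = 7/5 + (K*(-45/7))/5 = 7/5 + (-45*K/7)/5 = 7/5 - 9*K/7)
(35 - 5)² - O(-4) = (35 - 5)² - (7/5 - 9/7*(-4)) = 30² - (7/5 + 36/7) = 900 - 1*229/35 = 900 - 229/35 = 31271/35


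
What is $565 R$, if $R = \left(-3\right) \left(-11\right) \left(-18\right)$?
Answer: $-335610$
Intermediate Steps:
$R = -594$ ($R = 33 \left(-18\right) = -594$)
$565 R = 565 \left(-594\right) = -335610$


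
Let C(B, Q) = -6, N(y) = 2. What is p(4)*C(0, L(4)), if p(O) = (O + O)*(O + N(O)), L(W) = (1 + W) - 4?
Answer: -288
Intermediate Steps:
L(W) = -3 + W
p(O) = 2*O*(2 + O) (p(O) = (O + O)*(O + 2) = (2*O)*(2 + O) = 2*O*(2 + O))
p(4)*C(0, L(4)) = (2*4*(2 + 4))*(-6) = (2*4*6)*(-6) = 48*(-6) = -288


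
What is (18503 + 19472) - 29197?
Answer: 8778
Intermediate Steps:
(18503 + 19472) - 29197 = 37975 - 29197 = 8778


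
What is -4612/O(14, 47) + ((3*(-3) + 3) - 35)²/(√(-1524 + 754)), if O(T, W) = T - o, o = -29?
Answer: -4612/43 - 1681*I*√770/770 ≈ -107.26 - 60.579*I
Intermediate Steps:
O(T, W) = 29 + T (O(T, W) = T - 1*(-29) = T + 29 = 29 + T)
-4612/O(14, 47) + ((3*(-3) + 3) - 35)²/(√(-1524 + 754)) = -4612/(29 + 14) + ((3*(-3) + 3) - 35)²/(√(-1524 + 754)) = -4612/43 + ((-9 + 3) - 35)²/(√(-770)) = -4612*1/43 + (-6 - 35)²/((I*√770)) = -4612/43 + (-41)²*(-I*√770/770) = -4612/43 + 1681*(-I*√770/770) = -4612/43 - 1681*I*√770/770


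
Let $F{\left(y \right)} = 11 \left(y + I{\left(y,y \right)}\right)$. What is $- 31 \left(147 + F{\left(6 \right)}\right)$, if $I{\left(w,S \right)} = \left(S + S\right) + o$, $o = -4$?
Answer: $-9331$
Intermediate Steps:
$I{\left(w,S \right)} = -4 + 2 S$ ($I{\left(w,S \right)} = \left(S + S\right) - 4 = 2 S - 4 = -4 + 2 S$)
$F{\left(y \right)} = -44 + 33 y$ ($F{\left(y \right)} = 11 \left(y + \left(-4 + 2 y\right)\right) = 11 \left(-4 + 3 y\right) = -44 + 33 y$)
$- 31 \left(147 + F{\left(6 \right)}\right) = - 31 \left(147 + \left(-44 + 33 \cdot 6\right)\right) = - 31 \left(147 + \left(-44 + 198\right)\right) = - 31 \left(147 + 154\right) = \left(-31\right) 301 = -9331$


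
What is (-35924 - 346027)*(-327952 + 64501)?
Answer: 100625372901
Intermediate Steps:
(-35924 - 346027)*(-327952 + 64501) = -381951*(-263451) = 100625372901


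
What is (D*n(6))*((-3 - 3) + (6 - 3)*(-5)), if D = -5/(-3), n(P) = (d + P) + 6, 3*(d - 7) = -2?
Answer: -1925/3 ≈ -641.67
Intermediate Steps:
d = 19/3 (d = 7 + (⅓)*(-2) = 7 - ⅔ = 19/3 ≈ 6.3333)
n(P) = 37/3 + P (n(P) = (19/3 + P) + 6 = 37/3 + P)
D = 5/3 (D = -5*(-⅓) = 5/3 ≈ 1.6667)
(D*n(6))*((-3 - 3) + (6 - 3)*(-5)) = (5*(37/3 + 6)/3)*((-3 - 3) + (6 - 3)*(-5)) = ((5/3)*(55/3))*(-6 + 3*(-5)) = 275*(-6 - 15)/9 = (275/9)*(-21) = -1925/3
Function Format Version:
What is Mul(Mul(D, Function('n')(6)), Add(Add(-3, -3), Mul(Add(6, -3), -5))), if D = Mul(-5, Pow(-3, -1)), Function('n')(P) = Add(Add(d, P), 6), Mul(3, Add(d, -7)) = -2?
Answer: Rational(-1925, 3) ≈ -641.67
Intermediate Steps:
d = Rational(19, 3) (d = Add(7, Mul(Rational(1, 3), -2)) = Add(7, Rational(-2, 3)) = Rational(19, 3) ≈ 6.3333)
Function('n')(P) = Add(Rational(37, 3), P) (Function('n')(P) = Add(Add(Rational(19, 3), P), 6) = Add(Rational(37, 3), P))
D = Rational(5, 3) (D = Mul(-5, Rational(-1, 3)) = Rational(5, 3) ≈ 1.6667)
Mul(Mul(D, Function('n')(6)), Add(Add(-3, -3), Mul(Add(6, -3), -5))) = Mul(Mul(Rational(5, 3), Add(Rational(37, 3), 6)), Add(Add(-3, -3), Mul(Add(6, -3), -5))) = Mul(Mul(Rational(5, 3), Rational(55, 3)), Add(-6, Mul(3, -5))) = Mul(Rational(275, 9), Add(-6, -15)) = Mul(Rational(275, 9), -21) = Rational(-1925, 3)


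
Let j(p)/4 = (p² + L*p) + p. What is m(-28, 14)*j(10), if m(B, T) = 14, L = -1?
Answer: 5600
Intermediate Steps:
j(p) = 4*p² (j(p) = 4*((p² - p) + p) = 4*p²)
m(-28, 14)*j(10) = 14*(4*10²) = 14*(4*100) = 14*400 = 5600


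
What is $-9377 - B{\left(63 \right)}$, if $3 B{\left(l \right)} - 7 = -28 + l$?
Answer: $-9391$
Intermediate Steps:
$B{\left(l \right)} = -7 + \frac{l}{3}$ ($B{\left(l \right)} = \frac{7}{3} + \frac{-28 + l}{3} = \frac{7}{3} + \left(- \frac{28}{3} + \frac{l}{3}\right) = -7 + \frac{l}{3}$)
$-9377 - B{\left(63 \right)} = -9377 - \left(-7 + \frac{1}{3} \cdot 63\right) = -9377 - \left(-7 + 21\right) = -9377 - 14 = -9391$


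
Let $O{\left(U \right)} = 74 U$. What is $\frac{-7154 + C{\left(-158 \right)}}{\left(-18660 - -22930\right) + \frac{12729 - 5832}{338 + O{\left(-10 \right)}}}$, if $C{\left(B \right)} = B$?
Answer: $- \frac{979808}{569881} \approx -1.7193$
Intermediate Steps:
$\frac{-7154 + C{\left(-158 \right)}}{\left(-18660 - -22930\right) + \frac{12729 - 5832}{338 + O{\left(-10 \right)}}} = \frac{-7154 - 158}{\left(-18660 - -22930\right) + \frac{12729 - 5832}{338 + 74 \left(-10\right)}} = - \frac{7312}{\left(-18660 + 22930\right) + \frac{6897}{338 - 740}} = - \frac{7312}{4270 + \frac{6897}{-402}} = - \frac{7312}{4270 + 6897 \left(- \frac{1}{402}\right)} = - \frac{7312}{4270 - \frac{2299}{134}} = - \frac{7312}{\frac{569881}{134}} = \left(-7312\right) \frac{134}{569881} = - \frac{979808}{569881}$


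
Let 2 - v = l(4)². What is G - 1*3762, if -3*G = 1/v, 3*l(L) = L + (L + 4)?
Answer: -158003/42 ≈ -3762.0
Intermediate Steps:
l(L) = 4/3 + 2*L/3 (l(L) = (L + (L + 4))/3 = (L + (4 + L))/3 = (4 + 2*L)/3 = 4/3 + 2*L/3)
v = -14 (v = 2 - (4/3 + (⅔)*4)² = 2 - (4/3 + 8/3)² = 2 - 1*4² = 2 - 1*16 = 2 - 16 = -14)
G = 1/42 (G = -⅓/(-14) = -⅓*(-1/14) = 1/42 ≈ 0.023810)
G - 1*3762 = 1/42 - 1*3762 = 1/42 - 3762 = -158003/42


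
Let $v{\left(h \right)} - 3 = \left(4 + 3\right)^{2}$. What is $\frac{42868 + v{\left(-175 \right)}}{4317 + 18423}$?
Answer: $\frac{2146}{1137} \approx 1.8874$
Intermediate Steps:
$v{\left(h \right)} = 52$ ($v{\left(h \right)} = 3 + \left(4 + 3\right)^{2} = 3 + 7^{2} = 3 + 49 = 52$)
$\frac{42868 + v{\left(-175 \right)}}{4317 + 18423} = \frac{42868 + 52}{4317 + 18423} = \frac{42920}{22740} = 42920 \cdot \frac{1}{22740} = \frac{2146}{1137}$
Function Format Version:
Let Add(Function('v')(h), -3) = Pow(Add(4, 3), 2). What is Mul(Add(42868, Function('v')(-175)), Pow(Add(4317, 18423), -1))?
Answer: Rational(2146, 1137) ≈ 1.8874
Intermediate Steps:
Function('v')(h) = 52 (Function('v')(h) = Add(3, Pow(Add(4, 3), 2)) = Add(3, Pow(7, 2)) = Add(3, 49) = 52)
Mul(Add(42868, Function('v')(-175)), Pow(Add(4317, 18423), -1)) = Mul(Add(42868, 52), Pow(Add(4317, 18423), -1)) = Mul(42920, Pow(22740, -1)) = Mul(42920, Rational(1, 22740)) = Rational(2146, 1137)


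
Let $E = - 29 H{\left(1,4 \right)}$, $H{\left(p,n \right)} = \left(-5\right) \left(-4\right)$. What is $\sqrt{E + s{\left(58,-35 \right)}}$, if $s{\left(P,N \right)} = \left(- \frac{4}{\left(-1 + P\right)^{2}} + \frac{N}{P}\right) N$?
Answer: $\frac{i \sqrt{6107876470}}{3306} \approx 23.64 i$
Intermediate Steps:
$H{\left(p,n \right)} = 20$
$E = -580$ ($E = \left(-29\right) 20 = -580$)
$s{\left(P,N \right)} = N \left(- \frac{4}{\left(-1 + P\right)^{2}} + \frac{N}{P}\right)$ ($s{\left(P,N \right)} = \left(- \frac{4}{\left(-1 + P\right)^{2}} + \frac{N}{P}\right) N = N \left(- \frac{4}{\left(-1 + P\right)^{2}} + \frac{N}{P}\right)$)
$\sqrt{E + s{\left(58,-35 \right)}} = \sqrt{-580 + \left(\frac{\left(-35\right)^{2}}{58} - - \frac{140}{\left(-1 + 58\right)^{2}}\right)} = \sqrt{-580 + \left(1225 \cdot \frac{1}{58} - - \frac{140}{3249}\right)} = \sqrt{-580 + \left(\frac{1225}{58} - \left(-140\right) \frac{1}{3249}\right)} = \sqrt{-580 + \left(\frac{1225}{58} + \frac{140}{3249}\right)} = \sqrt{-580 + \frac{3988145}{188442}} = \sqrt{- \frac{105308215}{188442}} = \frac{i \sqrt{6107876470}}{3306}$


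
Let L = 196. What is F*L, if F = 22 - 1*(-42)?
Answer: 12544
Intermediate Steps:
F = 64 (F = 22 + 42 = 64)
F*L = 64*196 = 12544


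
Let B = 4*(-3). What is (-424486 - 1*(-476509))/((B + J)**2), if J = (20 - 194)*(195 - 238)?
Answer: 17341/18600300 ≈ 0.00093230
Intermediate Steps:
B = -12
J = 7482 (J = -174*(-43) = 7482)
(-424486 - 1*(-476509))/((B + J)**2) = (-424486 - 1*(-476509))/((-12 + 7482)**2) = (-424486 + 476509)/(7470**2) = 52023/55800900 = 52023*(1/55800900) = 17341/18600300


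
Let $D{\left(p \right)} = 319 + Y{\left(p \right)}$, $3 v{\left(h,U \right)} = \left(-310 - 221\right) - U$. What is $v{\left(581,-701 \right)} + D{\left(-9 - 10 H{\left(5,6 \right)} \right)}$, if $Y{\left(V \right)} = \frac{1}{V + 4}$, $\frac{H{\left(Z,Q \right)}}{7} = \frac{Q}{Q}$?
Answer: $\frac{28174}{75} \approx 375.65$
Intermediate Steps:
$H{\left(Z,Q \right)} = 7$ ($H{\left(Z,Q \right)} = 7 \frac{Q}{Q} = 7 \cdot 1 = 7$)
$Y{\left(V \right)} = \frac{1}{4 + V}$
$v{\left(h,U \right)} = -177 - \frac{U}{3}$ ($v{\left(h,U \right)} = \frac{\left(-310 - 221\right) - U}{3} = \frac{-531 - U}{3} = -177 - \frac{U}{3}$)
$D{\left(p \right)} = 319 + \frac{1}{4 + p}$
$v{\left(581,-701 \right)} + D{\left(-9 - 10 H{\left(5,6 \right)} \right)} = \left(-177 - - \frac{701}{3}\right) + \frac{1277 + 319 \left(-9 - 70\right)}{4 - 79} = \left(-177 + \frac{701}{3}\right) + \frac{1277 + 319 \left(-9 - 70\right)}{4 - 79} = \frac{170}{3} + \frac{1277 + 319 \left(-79\right)}{4 - 79} = \frac{170}{3} + \frac{1277 - 25201}{-75} = \frac{170}{3} - - \frac{23924}{75} = \frac{170}{3} + \frac{23924}{75} = \frac{28174}{75}$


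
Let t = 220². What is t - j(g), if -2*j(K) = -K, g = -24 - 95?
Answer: 96919/2 ≈ 48460.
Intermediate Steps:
t = 48400
g = -119
j(K) = K/2 (j(K) = -(-1)*K/2 = K/2)
t - j(g) = 48400 - (-119)/2 = 48400 - 1*(-119/2) = 48400 + 119/2 = 96919/2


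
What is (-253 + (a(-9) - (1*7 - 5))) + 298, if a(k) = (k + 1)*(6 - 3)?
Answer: 19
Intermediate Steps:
a(k) = 3 + 3*k (a(k) = (1 + k)*3 = 3 + 3*k)
(-253 + (a(-9) - (1*7 - 5))) + 298 = (-253 + ((3 + 3*(-9)) - (1*7 - 5))) + 298 = (-253 + ((3 - 27) - (7 - 5))) + 298 = (-253 + (-24 - 1*2)) + 298 = (-253 + (-24 - 2)) + 298 = (-253 - 26) + 298 = -279 + 298 = 19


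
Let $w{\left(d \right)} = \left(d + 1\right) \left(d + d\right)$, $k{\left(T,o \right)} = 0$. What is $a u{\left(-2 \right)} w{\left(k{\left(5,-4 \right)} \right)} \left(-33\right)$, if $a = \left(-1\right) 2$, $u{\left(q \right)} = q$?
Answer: $0$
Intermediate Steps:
$w{\left(d \right)} = 2 d \left(1 + d\right)$ ($w{\left(d \right)} = \left(1 + d\right) 2 d = 2 d \left(1 + d\right)$)
$a = -2$
$a u{\left(-2 \right)} w{\left(k{\left(5,-4 \right)} \right)} \left(-33\right) = - 2 \left(- 2 \cdot 2 \cdot 0 \left(1 + 0\right)\right) \left(-33\right) = - 2 \left(- 2 \cdot 2 \cdot 0 \cdot 1\right) \left(-33\right) = - 2 \left(\left(-2\right) 0\right) \left(-33\right) = \left(-2\right) 0 \left(-33\right) = 0 \left(-33\right) = 0$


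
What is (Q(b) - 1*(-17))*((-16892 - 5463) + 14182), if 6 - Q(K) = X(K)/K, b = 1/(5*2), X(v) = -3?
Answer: -433169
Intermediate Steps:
b = ⅒ (b = 1/10 = ⅒ ≈ 0.10000)
Q(K) = 6 + 3/K (Q(K) = 6 - (-3)/K = 6 + 3/K)
(Q(b) - 1*(-17))*((-16892 - 5463) + 14182) = ((6 + 3/(⅒)) - 1*(-17))*((-16892 - 5463) + 14182) = ((6 + 3*10) + 17)*(-22355 + 14182) = ((6 + 30) + 17)*(-8173) = (36 + 17)*(-8173) = 53*(-8173) = -433169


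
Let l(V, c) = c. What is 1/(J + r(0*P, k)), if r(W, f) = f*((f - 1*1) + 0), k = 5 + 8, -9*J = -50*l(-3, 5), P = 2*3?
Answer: 9/1654 ≈ 0.0054414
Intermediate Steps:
P = 6
J = 250/9 (J = -(-50)*5/9 = -1/9*(-250) = 250/9 ≈ 27.778)
k = 13
r(W, f) = f*(-1 + f) (r(W, f) = f*((f - 1) + 0) = f*((-1 + f) + 0) = f*(-1 + f))
1/(J + r(0*P, k)) = 1/(250/9 + 13*(-1 + 13)) = 1/(250/9 + 13*12) = 1/(250/9 + 156) = 1/(1654/9) = 9/1654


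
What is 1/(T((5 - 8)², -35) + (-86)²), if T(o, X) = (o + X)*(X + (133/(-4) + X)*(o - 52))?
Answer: -2/135995 ≈ -1.4706e-5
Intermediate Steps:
T(o, X) = (X + o)*(X + (-52 + o)*(-133/4 + X)) (T(o, X) = (X + o)*(X + (133*(-¼) + X)*(-52 + o)) = (X + o)*(X + (-133/4 + X)*(-52 + o)) = (X + o)*(X + (-52 + o)*(-133/4 + X)))
1/(T((5 - 8)², -35) + (-86)²) = 1/((-51*(-35)² + 1729*(-35) + 1729*(5 - 8)² - 133*(5 - 8)⁴/4 - 35*(5 - 8)⁴ + (5 - 8)²*(-35)² - 337/4*(-35)*(5 - 8)²) + (-86)²) = 1/((-51*1225 - 60515 + 1729*(-3)² - 133*((-3)²)²/4 - 35*((-3)²)² + (-3)²*1225 - 337/4*(-35)*(-3)²) + 7396) = 1/((-62475 - 60515 + 1729*9 - 133/4*9² - 35*9² + 9*1225 - 337/4*(-35)*9) + 7396) = 1/((-62475 - 60515 + 15561 - 133/4*81 - 35*81 + 11025 + 106155/4) + 7396) = 1/((-62475 - 60515 + 15561 - 10773/4 - 2835 + 11025 + 106155/4) + 7396) = 1/(-150787/2 + 7396) = 1/(-135995/2) = -2/135995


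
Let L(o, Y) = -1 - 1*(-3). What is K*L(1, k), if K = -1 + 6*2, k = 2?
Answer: 22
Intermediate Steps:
L(o, Y) = 2 (L(o, Y) = -1 + 3 = 2)
K = 11 (K = -1 + 12 = 11)
K*L(1, k) = 11*2 = 22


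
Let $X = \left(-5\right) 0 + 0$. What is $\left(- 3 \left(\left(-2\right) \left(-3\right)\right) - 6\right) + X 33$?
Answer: $-24$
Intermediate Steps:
$X = 0$ ($X = 0 + 0 = 0$)
$\left(- 3 \left(\left(-2\right) \left(-3\right)\right) - 6\right) + X 33 = \left(- 3 \left(\left(-2\right) \left(-3\right)\right) - 6\right) + 0 \cdot 33 = \left(\left(-3\right) 6 - 6\right) + 0 = \left(-18 - 6\right) + 0 = -24 + 0 = -24$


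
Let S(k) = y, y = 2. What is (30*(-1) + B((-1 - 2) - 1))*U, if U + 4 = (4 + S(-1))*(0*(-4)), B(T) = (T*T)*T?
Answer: 376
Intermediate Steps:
B(T) = T³ (B(T) = T²*T = T³)
S(k) = 2
U = -4 (U = -4 + (4 + 2)*(0*(-4)) = -4 + 6*0 = -4 + 0 = -4)
(30*(-1) + B((-1 - 2) - 1))*U = (30*(-1) + ((-1 - 2) - 1)³)*(-4) = (-30 + (-3 - 1)³)*(-4) = (-30 + (-4)³)*(-4) = (-30 - 64)*(-4) = -94*(-4) = 376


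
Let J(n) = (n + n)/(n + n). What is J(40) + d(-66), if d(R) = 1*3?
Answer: 4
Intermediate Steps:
J(n) = 1 (J(n) = (2*n)/((2*n)) = (2*n)*(1/(2*n)) = 1)
d(R) = 3
J(40) + d(-66) = 1 + 3 = 4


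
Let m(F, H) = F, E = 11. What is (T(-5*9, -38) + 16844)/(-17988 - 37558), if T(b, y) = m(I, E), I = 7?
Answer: -16851/55546 ≈ -0.30337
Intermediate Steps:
T(b, y) = 7
(T(-5*9, -38) + 16844)/(-17988 - 37558) = (7 + 16844)/(-17988 - 37558) = 16851/(-55546) = 16851*(-1/55546) = -16851/55546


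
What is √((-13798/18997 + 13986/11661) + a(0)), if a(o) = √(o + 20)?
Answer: √(126136519868 + 533282150258*√5)/516373 ≈ 2.2238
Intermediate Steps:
a(o) = √(20 + o)
√((-13798/18997 + 13986/11661) + a(0)) = √((-13798/18997 + 13986/11661) + √(20 + 0)) = √((-13798*1/18997 + 13986*(1/11661)) + √20) = √((-13798/18997 + 4662/3887) + 2*√5) = √(34931188/73841339 + 2*√5)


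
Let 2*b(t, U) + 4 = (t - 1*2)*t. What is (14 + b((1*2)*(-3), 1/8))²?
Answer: 1296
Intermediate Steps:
b(t, U) = -2 + t*(-2 + t)/2 (b(t, U) = -2 + ((t - 1*2)*t)/2 = -2 + ((t - 2)*t)/2 = -2 + ((-2 + t)*t)/2 = -2 + (t*(-2 + t))/2 = -2 + t*(-2 + t)/2)
(14 + b((1*2)*(-3), 1/8))² = (14 + (-2 + ((1*2)*(-3))²/2 - 1*2*(-3)))² = (14 + (-2 + (2*(-3))²/2 - 2*(-3)))² = (14 + (-2 + (½)*(-6)² - 1*(-6)))² = (14 + (-2 + (½)*36 + 6))² = (14 + (-2 + 18 + 6))² = (14 + 22)² = 36² = 1296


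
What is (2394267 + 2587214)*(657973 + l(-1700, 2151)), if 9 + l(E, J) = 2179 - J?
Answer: 3277774646152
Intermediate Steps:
l(E, J) = 2170 - J (l(E, J) = -9 + (2179 - J) = 2170 - J)
(2394267 + 2587214)*(657973 + l(-1700, 2151)) = (2394267 + 2587214)*(657973 + (2170 - 1*2151)) = 4981481*(657973 + (2170 - 2151)) = 4981481*(657973 + 19) = 4981481*657992 = 3277774646152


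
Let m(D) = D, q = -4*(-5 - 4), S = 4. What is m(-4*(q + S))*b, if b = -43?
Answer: 6880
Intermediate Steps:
q = 36 (q = -4*(-9) = 36)
m(-4*(q + S))*b = -4*(36 + 4)*(-43) = -4*40*(-43) = -160*(-43) = 6880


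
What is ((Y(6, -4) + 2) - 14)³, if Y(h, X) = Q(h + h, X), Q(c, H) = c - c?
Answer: -1728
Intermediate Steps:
Q(c, H) = 0
Y(h, X) = 0
((Y(6, -4) + 2) - 14)³ = ((0 + 2) - 14)³ = (2 - 14)³ = (-12)³ = -1728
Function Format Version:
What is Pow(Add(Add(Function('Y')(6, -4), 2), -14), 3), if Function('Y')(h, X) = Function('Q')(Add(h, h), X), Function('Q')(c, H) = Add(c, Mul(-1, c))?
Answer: -1728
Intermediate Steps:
Function('Q')(c, H) = 0
Function('Y')(h, X) = 0
Pow(Add(Add(Function('Y')(6, -4), 2), -14), 3) = Pow(Add(Add(0, 2), -14), 3) = Pow(Add(2, -14), 3) = Pow(-12, 3) = -1728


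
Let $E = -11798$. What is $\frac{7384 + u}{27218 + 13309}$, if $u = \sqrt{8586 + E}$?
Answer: $\frac{7384}{40527} + \frac{2 i \sqrt{803}}{40527} \approx 0.1822 + 0.0013984 i$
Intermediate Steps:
$u = 2 i \sqrt{803}$ ($u = \sqrt{8586 - 11798} = \sqrt{-3212} = 2 i \sqrt{803} \approx 56.674 i$)
$\frac{7384 + u}{27218 + 13309} = \frac{7384 + 2 i \sqrt{803}}{27218 + 13309} = \frac{7384 + 2 i \sqrt{803}}{40527} = \left(7384 + 2 i \sqrt{803}\right) \frac{1}{40527} = \frac{7384}{40527} + \frac{2 i \sqrt{803}}{40527}$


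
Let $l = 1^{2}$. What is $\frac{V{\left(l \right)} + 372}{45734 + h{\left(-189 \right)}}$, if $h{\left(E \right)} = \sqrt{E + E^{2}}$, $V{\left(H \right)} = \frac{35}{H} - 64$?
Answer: $\frac{7843381}{1045781612} - \frac{1029 \sqrt{987}}{1045781612} \approx 0.0074691$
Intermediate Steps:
$l = 1$
$V{\left(H \right)} = -64 + \frac{35}{H}$
$\frac{V{\left(l \right)} + 372}{45734 + h{\left(-189 \right)}} = \frac{\left(-64 + \frac{35}{1}\right) + 372}{45734 + \sqrt{- 189 \left(1 - 189\right)}} = \frac{\left(-64 + 35 \cdot 1\right) + 372}{45734 + \sqrt{\left(-189\right) \left(-188\right)}} = \frac{\left(-64 + 35\right) + 372}{45734 + \sqrt{35532}} = \frac{-29 + 372}{45734 + 6 \sqrt{987}} = \frac{343}{45734 + 6 \sqrt{987}}$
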